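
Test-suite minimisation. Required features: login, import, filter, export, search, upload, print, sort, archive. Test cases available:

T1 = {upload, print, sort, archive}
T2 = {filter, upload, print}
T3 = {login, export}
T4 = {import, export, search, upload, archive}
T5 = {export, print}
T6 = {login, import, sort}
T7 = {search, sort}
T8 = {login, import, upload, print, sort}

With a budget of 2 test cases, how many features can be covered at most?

Choosing T4, T8 covers {login, import, export, search, upload, print, sort, archive} — 8 features.
No choice of 2 test cases does better; here filter is left uncovered.

8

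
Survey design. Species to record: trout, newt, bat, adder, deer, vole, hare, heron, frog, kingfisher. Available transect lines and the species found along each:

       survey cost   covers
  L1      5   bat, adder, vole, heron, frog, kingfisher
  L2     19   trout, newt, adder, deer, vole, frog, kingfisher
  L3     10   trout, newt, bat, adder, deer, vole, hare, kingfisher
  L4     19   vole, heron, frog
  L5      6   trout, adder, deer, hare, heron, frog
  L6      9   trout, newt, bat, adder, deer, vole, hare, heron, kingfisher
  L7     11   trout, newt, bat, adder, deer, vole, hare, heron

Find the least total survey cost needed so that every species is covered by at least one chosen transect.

14

L1, L6 cover every species at survey cost 5 + 9 = 14.
Any cover uses at least 2 transects; among all covering selections none totals below 14.
Greedy by coverage-per-survey cost would pick L1, L5, L6 for 20 — worse than the optimum 14.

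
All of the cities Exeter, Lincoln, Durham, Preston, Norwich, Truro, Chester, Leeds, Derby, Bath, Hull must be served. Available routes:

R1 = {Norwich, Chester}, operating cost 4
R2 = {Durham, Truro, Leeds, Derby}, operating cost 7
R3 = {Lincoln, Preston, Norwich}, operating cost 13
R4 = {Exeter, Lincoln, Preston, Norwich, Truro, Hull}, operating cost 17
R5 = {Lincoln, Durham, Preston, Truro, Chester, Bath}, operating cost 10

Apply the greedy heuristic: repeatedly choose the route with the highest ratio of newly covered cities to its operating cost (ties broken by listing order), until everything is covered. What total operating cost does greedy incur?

38

Pick 1: R5 adds 6 new (Lincoln, Durham, Preston, Truro, Chester, Bath) at operating cost 10 (ratio 6/10).
Pick 2: R2 adds 2 new (Leeds, Derby) at operating cost 7 (ratio 2/7).
Pick 3: R1 adds 1 new (Norwich) at operating cost 4 (ratio 1/4).
Pick 4: R4 adds 2 new (Exeter, Hull) at operating cost 17 (ratio 2/17).
Greedy total operating cost: 10 + 7 + 4 + 17 = 38. (The true optimum is 34, so greedy overshoots here.)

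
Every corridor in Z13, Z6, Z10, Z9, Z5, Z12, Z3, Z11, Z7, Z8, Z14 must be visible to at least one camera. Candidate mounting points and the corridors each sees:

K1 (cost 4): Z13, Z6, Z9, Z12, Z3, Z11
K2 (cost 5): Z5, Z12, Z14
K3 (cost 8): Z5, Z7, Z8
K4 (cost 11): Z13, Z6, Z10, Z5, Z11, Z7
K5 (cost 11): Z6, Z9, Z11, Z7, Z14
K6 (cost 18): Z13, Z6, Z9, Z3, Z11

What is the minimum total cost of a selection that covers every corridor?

28

K1, K2, K3, K4 cover every corridor at cost 4 + 5 + 8 + 11 = 28.
Any cover uses at least 4 camera mounts; among all covering selections none totals below 28.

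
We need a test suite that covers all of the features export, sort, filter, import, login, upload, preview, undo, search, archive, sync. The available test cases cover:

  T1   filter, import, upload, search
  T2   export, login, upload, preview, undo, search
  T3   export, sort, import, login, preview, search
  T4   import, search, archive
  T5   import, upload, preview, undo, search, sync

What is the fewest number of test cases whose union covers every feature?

4

T1, T3, T4, T5 together cover {export, sort, filter, import, login, upload, preview, undo, search, archive, sync} — every feature.
No 3 of the 5 test cases cover everything (all 10 triples fall short), so 4 is minimum.
Greedy (largest uncovered first) would take T2, T1, T3, T4, T5 — 5 test cases — but 4 suffice.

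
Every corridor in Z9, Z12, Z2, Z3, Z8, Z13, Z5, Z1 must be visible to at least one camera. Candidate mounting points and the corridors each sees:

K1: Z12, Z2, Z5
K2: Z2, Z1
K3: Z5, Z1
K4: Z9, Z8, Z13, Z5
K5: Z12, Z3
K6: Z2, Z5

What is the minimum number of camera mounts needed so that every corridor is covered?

3

K2, K4, K5 together cover {Z9, Z12, Z2, Z3, Z8, Z13, Z5, Z1} — every corridor.
No 2 of the 6 camera mounts cover everything (all 15 pairs fall short), so 3 is minimum.
Greedy (largest uncovered first) would take K4, K1, K2, K5 — 4 camera mounts — but 3 suffice.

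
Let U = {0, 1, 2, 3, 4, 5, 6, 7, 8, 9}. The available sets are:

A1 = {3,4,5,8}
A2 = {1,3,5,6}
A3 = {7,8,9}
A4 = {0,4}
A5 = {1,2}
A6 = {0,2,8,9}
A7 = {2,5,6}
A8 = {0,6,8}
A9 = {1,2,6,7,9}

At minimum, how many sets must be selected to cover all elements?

3

A1, A4, A9 together cover {0, 1, 2, 3, 4, 5, 6, 7, 8, 9} — every element.
No 2 of the 9 sets cover everything (all 36 pairs fall short), so 3 is minimum.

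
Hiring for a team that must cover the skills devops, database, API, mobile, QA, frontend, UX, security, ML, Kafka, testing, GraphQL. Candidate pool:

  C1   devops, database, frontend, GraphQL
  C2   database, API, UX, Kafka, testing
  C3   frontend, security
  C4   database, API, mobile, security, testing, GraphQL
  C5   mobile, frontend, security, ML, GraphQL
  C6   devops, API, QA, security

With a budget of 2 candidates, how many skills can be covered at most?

10

Choosing C2, C5 covers {database, API, mobile, frontend, UX, security, ML, Kafka, testing, GraphQL} — 10 skills.
No choice of 2 candidates does better; here devops, QA are left uncovered.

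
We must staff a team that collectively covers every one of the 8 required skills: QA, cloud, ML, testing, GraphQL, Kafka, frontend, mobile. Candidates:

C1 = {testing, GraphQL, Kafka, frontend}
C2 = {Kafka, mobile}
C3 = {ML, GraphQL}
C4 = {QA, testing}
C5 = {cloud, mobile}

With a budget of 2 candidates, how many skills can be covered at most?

Choosing C1, C5 covers {cloud, testing, GraphQL, Kafka, frontend, mobile} — 6 skills.
No choice of 2 candidates does better; here QA, ML are left uncovered.

6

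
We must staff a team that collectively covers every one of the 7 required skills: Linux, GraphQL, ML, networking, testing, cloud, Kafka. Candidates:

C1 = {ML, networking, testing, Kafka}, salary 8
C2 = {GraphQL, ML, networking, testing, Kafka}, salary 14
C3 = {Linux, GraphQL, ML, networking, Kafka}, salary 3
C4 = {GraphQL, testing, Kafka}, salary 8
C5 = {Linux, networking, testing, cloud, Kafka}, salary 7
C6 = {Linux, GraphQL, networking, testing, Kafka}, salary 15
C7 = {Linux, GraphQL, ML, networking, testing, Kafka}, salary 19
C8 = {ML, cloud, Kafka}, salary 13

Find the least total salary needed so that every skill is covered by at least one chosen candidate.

10

C3, C5 cover every skill at salary 3 + 7 = 10.
Any cover uses at least 2 candidates; among all covering selections none totals below 10.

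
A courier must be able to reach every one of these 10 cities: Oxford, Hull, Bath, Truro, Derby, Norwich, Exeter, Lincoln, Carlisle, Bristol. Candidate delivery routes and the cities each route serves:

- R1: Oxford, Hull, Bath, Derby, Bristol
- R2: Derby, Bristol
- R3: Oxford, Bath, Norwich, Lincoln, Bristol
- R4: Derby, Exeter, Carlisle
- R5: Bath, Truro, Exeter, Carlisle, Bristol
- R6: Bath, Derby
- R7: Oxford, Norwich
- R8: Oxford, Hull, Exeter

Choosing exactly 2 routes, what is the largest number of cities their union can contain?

Choosing R1, R5 covers {Oxford, Hull, Bath, Truro, Derby, Exeter, Carlisle, Bristol} — 8 cities.
No choice of 2 routes does better; here Norwich, Lincoln are left uncovered.

8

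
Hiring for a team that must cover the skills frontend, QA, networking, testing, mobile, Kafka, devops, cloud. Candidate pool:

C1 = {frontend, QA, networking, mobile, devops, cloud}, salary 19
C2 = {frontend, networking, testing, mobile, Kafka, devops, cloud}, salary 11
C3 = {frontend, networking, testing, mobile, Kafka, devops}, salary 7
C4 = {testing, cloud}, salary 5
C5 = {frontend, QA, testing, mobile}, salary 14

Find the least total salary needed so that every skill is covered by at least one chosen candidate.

C2, C5 cover every skill at salary 11 + 14 = 25.
Any cover uses at least 2 candidates; among all covering selections none totals below 25.
Greedy by coverage-per-salary would pick C3, C4, C5 for 26 — worse than the optimum 25.

25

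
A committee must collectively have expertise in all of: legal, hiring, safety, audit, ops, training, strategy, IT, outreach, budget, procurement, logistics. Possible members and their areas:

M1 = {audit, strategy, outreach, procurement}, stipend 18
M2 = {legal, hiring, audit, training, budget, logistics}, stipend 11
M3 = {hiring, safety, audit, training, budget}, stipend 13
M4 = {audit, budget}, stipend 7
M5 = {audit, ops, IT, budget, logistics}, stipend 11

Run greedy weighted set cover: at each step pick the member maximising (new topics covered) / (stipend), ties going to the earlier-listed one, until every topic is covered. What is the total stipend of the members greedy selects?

Pick 1: M2 adds 6 new (legal, hiring, audit, training, budget, logistics) at stipend 11 (ratio 6/11).
Pick 2: M5 adds 2 new (ops, IT) at stipend 11 (ratio 2/11).
Pick 3: M1 adds 3 new (strategy, outreach, procurement) at stipend 18 (ratio 3/18).
Pick 4: M3 adds 1 new (safety) at stipend 13 (ratio 1/13).
Greedy total stipend: 11 + 11 + 18 + 13 = 53.

53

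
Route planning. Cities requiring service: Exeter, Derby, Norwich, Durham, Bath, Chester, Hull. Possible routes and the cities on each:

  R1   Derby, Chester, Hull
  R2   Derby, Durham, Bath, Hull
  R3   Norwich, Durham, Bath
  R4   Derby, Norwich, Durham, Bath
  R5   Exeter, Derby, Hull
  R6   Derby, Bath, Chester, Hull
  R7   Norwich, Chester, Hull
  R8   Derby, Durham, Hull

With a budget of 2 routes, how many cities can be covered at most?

6

Choosing R1, R3 covers {Derby, Norwich, Durham, Bath, Chester, Hull} — 6 cities.
No choice of 2 routes does better; here Exeter is left uncovered.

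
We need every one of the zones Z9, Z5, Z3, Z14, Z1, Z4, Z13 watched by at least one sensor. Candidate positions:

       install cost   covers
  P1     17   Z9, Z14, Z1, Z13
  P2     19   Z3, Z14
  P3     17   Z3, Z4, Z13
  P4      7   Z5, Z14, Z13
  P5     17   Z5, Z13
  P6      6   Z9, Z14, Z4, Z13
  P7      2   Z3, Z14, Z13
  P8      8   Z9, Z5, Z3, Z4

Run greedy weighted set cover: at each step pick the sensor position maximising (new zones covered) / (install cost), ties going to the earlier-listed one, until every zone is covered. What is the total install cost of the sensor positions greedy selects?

Pick 1: P7 adds 3 new (Z3, Z14, Z13) at install cost 2 (ratio 3/2).
Pick 2: P8 adds 3 new (Z9, Z5, Z4) at install cost 8 (ratio 3/8).
Pick 3: P1 adds 1 new (Z1) at install cost 17 (ratio 1/17).
Greedy total install cost: 2 + 8 + 17 = 27. (The true optimum is 25, so greedy overshoots here.)

27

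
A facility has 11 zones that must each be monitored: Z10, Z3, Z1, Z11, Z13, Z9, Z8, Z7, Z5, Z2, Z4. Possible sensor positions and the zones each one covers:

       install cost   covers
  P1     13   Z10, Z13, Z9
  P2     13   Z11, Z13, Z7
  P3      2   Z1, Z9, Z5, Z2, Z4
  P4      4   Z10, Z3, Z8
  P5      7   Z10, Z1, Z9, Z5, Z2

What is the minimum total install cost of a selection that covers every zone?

19

P2, P3, P4 cover every zone at install cost 13 + 2 + 4 = 19.
Any cover uses at least 3 sensor positions; among all covering selections none totals below 19.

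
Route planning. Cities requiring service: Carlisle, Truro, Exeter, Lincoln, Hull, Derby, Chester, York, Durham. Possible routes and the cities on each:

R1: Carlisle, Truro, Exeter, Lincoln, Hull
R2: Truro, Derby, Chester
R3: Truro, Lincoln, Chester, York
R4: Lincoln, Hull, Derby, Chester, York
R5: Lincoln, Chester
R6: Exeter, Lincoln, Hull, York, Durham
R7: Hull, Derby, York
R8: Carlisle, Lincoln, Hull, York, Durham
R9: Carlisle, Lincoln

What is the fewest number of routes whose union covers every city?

3

R1, R2, R6 together cover {Carlisle, Truro, Exeter, Lincoln, Hull, Derby, Chester, York, Durham} — every city.
No 2 of the 9 routes cover everything (all 36 pairs fall short), so 3 is minimum.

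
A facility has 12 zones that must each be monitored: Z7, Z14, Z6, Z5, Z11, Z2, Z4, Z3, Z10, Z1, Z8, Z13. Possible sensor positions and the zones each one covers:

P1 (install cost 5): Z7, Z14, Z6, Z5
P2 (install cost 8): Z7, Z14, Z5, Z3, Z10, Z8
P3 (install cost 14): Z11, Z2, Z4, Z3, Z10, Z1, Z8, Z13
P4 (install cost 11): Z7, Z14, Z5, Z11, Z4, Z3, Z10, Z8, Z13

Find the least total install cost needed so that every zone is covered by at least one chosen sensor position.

19

P1, P3 cover every zone at install cost 5 + 14 = 19.
Any cover uses at least 2 sensor positions; among all covering selections none totals below 19.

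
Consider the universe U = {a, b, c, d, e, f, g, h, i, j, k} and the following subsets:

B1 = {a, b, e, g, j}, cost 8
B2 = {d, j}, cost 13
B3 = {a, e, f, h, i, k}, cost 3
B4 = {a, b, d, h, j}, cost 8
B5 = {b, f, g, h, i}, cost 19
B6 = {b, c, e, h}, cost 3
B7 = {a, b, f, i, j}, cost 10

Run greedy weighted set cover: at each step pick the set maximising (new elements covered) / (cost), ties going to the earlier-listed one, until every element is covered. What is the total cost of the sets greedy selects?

Pick 1: B3 adds 6 new (a, e, f, h, i, k) at cost 3 (ratio 6/3).
Pick 2: B6 adds 2 new (b, c) at cost 3 (ratio 2/3).
Pick 3: B1 adds 2 new (g, j) at cost 8 (ratio 2/8).
Pick 4: B4 adds 1 new (d) at cost 8 (ratio 1/8).
Greedy total cost: 3 + 3 + 8 + 8 = 22.

22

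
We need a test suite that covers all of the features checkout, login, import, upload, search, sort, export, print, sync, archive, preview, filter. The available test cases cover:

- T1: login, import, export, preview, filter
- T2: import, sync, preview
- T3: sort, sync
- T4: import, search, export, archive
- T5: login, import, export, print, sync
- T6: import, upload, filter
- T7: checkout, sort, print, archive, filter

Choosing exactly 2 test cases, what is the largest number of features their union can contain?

Choosing T1, T7 covers {checkout, login, import, sort, export, print, archive, preview, filter} — 9 features.
No choice of 2 test cases does better; here upload, search, sync are left uncovered.

9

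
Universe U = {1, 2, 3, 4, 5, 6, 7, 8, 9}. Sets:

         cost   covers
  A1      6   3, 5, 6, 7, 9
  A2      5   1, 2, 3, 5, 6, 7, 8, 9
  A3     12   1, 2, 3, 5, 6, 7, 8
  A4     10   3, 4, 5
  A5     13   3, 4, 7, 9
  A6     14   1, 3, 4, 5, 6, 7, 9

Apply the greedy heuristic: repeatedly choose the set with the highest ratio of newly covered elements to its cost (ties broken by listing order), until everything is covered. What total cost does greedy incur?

Pick 1: A2 adds 8 new (1, 2, 3, 5, 6, 7, 8, 9) at cost 5 (ratio 8/5).
Pick 2: A4 adds 1 new (4) at cost 10 (ratio 1/10).
Greedy total cost: 5 + 10 = 15.

15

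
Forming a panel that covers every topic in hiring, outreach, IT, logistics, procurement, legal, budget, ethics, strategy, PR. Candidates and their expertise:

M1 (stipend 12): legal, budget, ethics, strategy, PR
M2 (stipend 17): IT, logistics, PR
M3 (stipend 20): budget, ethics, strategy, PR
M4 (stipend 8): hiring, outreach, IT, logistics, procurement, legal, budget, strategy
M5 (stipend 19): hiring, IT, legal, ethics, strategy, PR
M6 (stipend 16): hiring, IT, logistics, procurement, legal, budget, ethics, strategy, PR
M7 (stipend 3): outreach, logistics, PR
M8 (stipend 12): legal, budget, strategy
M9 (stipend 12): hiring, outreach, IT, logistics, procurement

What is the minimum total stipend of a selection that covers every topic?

19

M6, M7 cover every topic at stipend 16 + 3 = 19.
Any cover uses at least 2 members; among all covering selections none totals below 19.
Greedy by coverage-per-stipend would pick M4, M7, M1 for 23 — worse than the optimum 19.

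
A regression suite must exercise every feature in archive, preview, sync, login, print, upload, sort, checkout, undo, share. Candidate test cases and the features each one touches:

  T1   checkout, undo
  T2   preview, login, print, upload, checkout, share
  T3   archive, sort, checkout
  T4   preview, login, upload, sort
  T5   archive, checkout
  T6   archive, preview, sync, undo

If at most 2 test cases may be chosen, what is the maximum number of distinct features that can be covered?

Choosing T2, T6 covers {archive, preview, sync, login, print, upload, checkout, undo, share} — 9 features.
No choice of 2 test cases does better; here sort is left uncovered.

9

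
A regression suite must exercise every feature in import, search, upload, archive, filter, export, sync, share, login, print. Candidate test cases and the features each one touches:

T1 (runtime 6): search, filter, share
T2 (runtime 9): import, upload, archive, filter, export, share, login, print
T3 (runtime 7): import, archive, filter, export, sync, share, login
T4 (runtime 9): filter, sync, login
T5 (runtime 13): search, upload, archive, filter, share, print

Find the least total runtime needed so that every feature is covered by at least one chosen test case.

T3, T5 cover every feature at runtime 7 + 13 = 20.
Any cover uses at least 2 test cases; among all covering selections none totals below 20.

20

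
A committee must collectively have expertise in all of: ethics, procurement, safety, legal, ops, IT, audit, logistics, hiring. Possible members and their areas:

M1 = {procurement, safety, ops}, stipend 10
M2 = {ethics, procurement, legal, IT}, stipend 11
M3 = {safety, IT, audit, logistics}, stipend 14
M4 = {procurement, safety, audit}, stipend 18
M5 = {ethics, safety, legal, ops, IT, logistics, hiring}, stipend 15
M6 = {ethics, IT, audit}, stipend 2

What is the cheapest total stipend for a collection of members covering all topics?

27

M1, M5, M6 cover every topic at stipend 10 + 15 + 2 = 27.
Any cover uses at least 2 members; among all covering selections none totals below 27.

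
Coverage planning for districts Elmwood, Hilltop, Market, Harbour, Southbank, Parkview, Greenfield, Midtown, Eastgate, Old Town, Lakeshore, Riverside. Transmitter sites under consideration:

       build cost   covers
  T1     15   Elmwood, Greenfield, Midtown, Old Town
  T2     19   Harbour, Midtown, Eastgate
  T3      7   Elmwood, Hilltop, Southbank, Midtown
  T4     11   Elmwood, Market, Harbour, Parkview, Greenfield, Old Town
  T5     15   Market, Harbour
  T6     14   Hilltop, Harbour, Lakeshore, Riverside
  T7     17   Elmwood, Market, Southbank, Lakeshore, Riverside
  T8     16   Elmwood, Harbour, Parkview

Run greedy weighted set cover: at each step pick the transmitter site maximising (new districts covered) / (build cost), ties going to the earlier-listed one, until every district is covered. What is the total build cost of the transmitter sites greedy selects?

Pick 1: T3 adds 4 new (Elmwood, Hilltop, Southbank, Midtown) at build cost 7 (ratio 4/7).
Pick 2: T4 adds 5 new (Market, Harbour, Parkview, Greenfield, Old Town) at build cost 11 (ratio 5/11).
Pick 3: T6 adds 2 new (Lakeshore, Riverside) at build cost 14 (ratio 2/14).
Pick 4: T2 adds 1 new (Eastgate) at build cost 19 (ratio 1/19).
Greedy total build cost: 7 + 11 + 14 + 19 = 51.

51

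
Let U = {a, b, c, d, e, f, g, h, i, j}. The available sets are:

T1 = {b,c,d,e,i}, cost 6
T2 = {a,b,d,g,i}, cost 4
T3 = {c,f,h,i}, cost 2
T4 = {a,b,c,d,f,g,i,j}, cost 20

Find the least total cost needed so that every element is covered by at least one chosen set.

T1, T3, T4 cover every element at cost 6 + 2 + 20 = 28.
Any cover uses at least 3 sets; among all covering selections none totals below 28.
Greedy by coverage-per-cost would pick T3, T2, T1, T4 for 32 — worse than the optimum 28.

28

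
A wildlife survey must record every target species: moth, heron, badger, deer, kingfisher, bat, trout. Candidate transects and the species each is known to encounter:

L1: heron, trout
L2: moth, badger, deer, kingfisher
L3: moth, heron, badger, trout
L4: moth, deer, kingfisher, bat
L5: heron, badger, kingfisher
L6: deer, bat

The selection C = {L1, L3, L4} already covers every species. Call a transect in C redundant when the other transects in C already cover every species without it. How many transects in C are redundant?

Drop L1: the rest still cover every species — redundant.
Drop L3: badger uncovered — not redundant.
Drop L4: deer, kingfisher, bat uncovered — not redundant.
1 redundant: L1.

1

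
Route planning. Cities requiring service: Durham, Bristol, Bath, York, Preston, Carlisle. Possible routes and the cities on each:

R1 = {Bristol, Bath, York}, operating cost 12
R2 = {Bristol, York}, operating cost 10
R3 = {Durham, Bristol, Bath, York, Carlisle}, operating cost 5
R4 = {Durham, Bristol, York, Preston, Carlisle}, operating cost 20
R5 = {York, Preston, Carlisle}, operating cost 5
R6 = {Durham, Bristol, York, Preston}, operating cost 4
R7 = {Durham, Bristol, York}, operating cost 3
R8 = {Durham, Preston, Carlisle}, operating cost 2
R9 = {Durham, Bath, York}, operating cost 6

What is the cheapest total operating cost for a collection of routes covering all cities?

R3, R8 cover every city at operating cost 5 + 2 = 7.
Any cover uses at least 2 routes; among all covering selections none totals below 7.
Greedy by coverage-per-operating cost would pick R8, R7, R3 for 10 — worse than the optimum 7.

7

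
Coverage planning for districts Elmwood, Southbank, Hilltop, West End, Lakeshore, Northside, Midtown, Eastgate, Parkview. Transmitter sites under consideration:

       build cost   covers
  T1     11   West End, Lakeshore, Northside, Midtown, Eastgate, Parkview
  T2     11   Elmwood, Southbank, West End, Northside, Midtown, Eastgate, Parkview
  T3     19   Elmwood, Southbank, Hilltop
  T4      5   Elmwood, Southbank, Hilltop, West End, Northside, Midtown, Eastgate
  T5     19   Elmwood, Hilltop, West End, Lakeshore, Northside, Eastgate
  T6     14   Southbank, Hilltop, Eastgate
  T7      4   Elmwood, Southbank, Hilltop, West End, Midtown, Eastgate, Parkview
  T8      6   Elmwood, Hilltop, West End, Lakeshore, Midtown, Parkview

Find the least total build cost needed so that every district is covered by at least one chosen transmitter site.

11

T4, T8 cover every district at build cost 5 + 6 = 11.
Any cover uses at least 2 transmitter sites; among all covering selections none totals below 11.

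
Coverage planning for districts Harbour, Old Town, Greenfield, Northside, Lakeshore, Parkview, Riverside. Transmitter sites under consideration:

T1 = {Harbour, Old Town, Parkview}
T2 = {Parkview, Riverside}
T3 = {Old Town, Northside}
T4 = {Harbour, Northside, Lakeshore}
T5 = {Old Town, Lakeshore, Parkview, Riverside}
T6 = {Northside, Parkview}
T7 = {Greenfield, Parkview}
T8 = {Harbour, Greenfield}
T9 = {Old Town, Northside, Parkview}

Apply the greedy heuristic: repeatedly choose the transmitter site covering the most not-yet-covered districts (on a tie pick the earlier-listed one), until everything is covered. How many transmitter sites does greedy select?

Pick 1: T5 covers 4 new districts (Old Town, Lakeshore, Parkview, Riverside).
Pick 2: T4 covers 2 new districts (Harbour, Northside).
Pick 3: T7 covers 1 new districts (Greenfield).
Greedy uses 3 transmitter sites.

3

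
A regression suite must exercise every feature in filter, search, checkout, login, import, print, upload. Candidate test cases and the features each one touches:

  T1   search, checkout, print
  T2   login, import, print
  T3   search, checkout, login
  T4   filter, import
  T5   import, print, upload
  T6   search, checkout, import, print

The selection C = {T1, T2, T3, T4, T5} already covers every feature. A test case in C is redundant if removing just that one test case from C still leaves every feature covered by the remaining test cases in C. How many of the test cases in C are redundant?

Drop T1: the rest still cover every feature — redundant.
Drop T2: the rest still cover every feature — redundant.
Drop T3: the rest still cover every feature — redundant.
Drop T4: filter uncovered — not redundant.
Drop T5: upload uncovered — not redundant.
3 redundant: T1, T2, T3.

3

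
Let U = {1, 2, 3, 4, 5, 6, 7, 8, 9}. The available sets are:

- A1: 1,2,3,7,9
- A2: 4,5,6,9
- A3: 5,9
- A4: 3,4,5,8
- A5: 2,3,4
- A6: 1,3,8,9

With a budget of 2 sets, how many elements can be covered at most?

8

Choosing A1, A2 covers {1, 2, 3, 4, 5, 6, 7, 9} — 8 elements.
No choice of 2 sets does better; here 8 is left uncovered.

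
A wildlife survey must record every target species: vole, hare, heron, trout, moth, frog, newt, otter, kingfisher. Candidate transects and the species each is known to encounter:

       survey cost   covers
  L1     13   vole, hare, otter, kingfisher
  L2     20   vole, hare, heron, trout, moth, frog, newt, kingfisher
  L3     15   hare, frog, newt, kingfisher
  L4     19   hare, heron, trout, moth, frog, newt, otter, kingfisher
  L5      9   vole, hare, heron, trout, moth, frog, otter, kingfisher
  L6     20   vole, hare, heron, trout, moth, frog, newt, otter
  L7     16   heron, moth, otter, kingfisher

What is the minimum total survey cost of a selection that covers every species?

24

L3, L5 cover every species at survey cost 15 + 9 = 24.
Any cover uses at least 2 transects; among all covering selections none totals below 24.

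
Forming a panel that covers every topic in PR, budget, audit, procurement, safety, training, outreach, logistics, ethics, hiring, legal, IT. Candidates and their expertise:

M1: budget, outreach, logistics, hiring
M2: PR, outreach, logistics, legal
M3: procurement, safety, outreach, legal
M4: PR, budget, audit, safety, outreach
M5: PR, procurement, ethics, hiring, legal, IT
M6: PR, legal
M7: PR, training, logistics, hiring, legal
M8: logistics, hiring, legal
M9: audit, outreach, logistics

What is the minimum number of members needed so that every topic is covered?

3

M4, M5, M7 together cover {PR, budget, audit, procurement, safety, training, outreach, logistics, ethics, hiring, legal, IT} — every topic.
No 2 of the 9 members cover everything (all 36 pairs fall short), so 3 is minimum.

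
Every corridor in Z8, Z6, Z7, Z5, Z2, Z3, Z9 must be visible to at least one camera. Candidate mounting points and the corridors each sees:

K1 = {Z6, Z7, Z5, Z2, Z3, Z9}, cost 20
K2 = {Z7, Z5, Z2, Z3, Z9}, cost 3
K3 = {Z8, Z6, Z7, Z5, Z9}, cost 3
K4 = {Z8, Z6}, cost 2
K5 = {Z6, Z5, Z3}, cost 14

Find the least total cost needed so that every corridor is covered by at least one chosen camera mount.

K2, K4 cover every corridor at cost 3 + 2 = 5.
Any cover uses at least 2 camera mounts; among all covering selections none totals below 5.

5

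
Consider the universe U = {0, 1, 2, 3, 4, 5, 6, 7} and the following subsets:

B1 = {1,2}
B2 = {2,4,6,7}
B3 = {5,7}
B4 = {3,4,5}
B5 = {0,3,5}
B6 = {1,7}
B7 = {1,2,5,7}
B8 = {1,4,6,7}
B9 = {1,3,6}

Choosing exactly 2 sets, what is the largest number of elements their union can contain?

7

Choosing B2, B5 covers {0, 2, 3, 4, 5, 6, 7} — 7 elements.
No choice of 2 sets does better; here 1 is left uncovered.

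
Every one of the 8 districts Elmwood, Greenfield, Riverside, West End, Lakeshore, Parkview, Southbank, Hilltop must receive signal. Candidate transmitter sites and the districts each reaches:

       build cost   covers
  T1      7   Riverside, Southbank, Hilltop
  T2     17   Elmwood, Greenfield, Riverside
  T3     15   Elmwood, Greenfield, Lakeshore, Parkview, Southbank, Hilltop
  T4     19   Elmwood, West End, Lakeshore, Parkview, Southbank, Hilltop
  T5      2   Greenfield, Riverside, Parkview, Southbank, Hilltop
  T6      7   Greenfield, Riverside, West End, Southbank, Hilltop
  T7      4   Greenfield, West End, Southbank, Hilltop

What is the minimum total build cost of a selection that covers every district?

T4, T5 cover every district at build cost 19 + 2 = 21.
Any cover uses at least 2 transmitter sites; among all covering selections none totals below 21.

21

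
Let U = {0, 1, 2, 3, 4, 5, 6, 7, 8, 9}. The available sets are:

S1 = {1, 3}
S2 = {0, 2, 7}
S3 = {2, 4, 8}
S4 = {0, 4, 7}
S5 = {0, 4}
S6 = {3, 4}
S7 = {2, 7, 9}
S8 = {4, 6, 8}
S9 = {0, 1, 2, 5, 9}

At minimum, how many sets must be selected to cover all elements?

S1, S2, S8, S9 together cover {0, 1, 2, 3, 4, 5, 6, 7, 8, 9} — every element.
No 3 of the 9 sets cover everything (all 84 triples fall short), so 4 is minimum.

4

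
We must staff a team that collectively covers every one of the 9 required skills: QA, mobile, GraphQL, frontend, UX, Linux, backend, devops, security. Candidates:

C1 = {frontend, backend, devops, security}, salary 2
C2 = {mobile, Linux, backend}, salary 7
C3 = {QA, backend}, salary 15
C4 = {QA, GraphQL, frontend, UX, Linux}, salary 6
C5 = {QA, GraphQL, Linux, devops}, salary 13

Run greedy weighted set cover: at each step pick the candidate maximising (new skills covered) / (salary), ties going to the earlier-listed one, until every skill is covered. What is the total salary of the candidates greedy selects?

15

Pick 1: C1 adds 4 new (frontend, backend, devops, security) at salary 2 (ratio 4/2).
Pick 2: C4 adds 4 new (QA, GraphQL, UX, Linux) at salary 6 (ratio 4/6).
Pick 3: C2 adds 1 new (mobile) at salary 7 (ratio 1/7).
Greedy total salary: 2 + 6 + 7 = 15.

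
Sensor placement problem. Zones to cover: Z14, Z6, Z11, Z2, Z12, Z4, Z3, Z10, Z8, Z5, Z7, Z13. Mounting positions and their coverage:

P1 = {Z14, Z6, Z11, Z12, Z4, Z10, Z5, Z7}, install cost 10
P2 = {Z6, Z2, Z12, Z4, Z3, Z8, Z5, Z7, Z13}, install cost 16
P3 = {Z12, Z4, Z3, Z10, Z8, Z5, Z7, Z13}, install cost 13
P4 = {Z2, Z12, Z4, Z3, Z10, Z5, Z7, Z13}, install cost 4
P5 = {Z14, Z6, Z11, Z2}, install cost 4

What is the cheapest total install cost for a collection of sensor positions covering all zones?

17

P3, P5 cover every zone at install cost 13 + 4 = 17.
Any cover uses at least 2 sensor positions; among all covering selections none totals below 17.
Greedy by coverage-per-install cost would pick P4, P5, P3 for 21 — worse than the optimum 17.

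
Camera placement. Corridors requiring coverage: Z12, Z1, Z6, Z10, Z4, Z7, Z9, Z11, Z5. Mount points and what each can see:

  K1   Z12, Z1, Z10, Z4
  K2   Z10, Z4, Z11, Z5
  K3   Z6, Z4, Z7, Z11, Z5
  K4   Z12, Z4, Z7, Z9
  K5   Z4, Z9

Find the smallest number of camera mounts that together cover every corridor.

3

K1, K3, K4 together cover {Z12, Z1, Z6, Z10, Z4, Z7, Z9, Z11, Z5} — every corridor.
No 2 of the 5 camera mounts cover everything (all 10 pairs fall short), so 3 is minimum.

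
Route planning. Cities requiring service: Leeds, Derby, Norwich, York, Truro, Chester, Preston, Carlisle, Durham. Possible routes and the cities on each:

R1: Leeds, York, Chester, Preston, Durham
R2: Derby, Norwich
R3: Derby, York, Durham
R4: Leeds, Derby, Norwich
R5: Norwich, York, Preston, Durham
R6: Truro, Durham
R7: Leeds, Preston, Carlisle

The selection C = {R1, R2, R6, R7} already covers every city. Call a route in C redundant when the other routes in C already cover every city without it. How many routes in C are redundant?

0

Drop R1: York, Chester uncovered — not redundant.
Drop R2: Derby, Norwich uncovered — not redundant.
Drop R6: Truro uncovered — not redundant.
Drop R7: Carlisle uncovered — not redundant.
None of the routes in C is redundant.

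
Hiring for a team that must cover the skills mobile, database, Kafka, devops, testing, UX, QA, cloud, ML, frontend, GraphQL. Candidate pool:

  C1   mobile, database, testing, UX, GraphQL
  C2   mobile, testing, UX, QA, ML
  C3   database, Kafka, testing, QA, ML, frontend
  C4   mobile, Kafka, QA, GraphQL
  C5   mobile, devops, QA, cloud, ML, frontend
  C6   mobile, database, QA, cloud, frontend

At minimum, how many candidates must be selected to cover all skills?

3

C1, C3, C5 together cover {mobile, database, Kafka, devops, testing, UX, QA, cloud, ML, frontend, GraphQL} — every skill.
No 2 of the 6 candidates cover everything (all 15 pairs fall short), so 3 is minimum.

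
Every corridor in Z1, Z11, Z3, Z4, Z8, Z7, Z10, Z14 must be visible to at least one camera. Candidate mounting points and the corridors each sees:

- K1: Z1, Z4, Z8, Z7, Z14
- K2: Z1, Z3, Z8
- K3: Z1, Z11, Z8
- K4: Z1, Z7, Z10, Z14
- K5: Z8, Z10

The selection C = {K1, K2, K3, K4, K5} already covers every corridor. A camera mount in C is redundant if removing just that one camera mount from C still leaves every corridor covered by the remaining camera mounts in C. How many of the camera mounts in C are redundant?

Drop K1: Z4 uncovered — not redundant.
Drop K2: Z3 uncovered — not redundant.
Drop K3: Z11 uncovered — not redundant.
Drop K4: the rest still cover every corridor — redundant.
Drop K5: the rest still cover every corridor — redundant.
2 redundant: K4, K5.

2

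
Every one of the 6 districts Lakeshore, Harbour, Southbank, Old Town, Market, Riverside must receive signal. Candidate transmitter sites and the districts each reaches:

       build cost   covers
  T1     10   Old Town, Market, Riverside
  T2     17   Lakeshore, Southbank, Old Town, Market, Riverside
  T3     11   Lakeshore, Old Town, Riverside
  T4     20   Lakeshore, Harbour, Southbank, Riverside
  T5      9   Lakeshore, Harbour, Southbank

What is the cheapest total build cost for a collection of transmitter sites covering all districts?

T1, T5 cover every district at build cost 10 + 9 = 19.
Any cover uses at least 2 transmitter sites; among all covering selections none totals below 19.

19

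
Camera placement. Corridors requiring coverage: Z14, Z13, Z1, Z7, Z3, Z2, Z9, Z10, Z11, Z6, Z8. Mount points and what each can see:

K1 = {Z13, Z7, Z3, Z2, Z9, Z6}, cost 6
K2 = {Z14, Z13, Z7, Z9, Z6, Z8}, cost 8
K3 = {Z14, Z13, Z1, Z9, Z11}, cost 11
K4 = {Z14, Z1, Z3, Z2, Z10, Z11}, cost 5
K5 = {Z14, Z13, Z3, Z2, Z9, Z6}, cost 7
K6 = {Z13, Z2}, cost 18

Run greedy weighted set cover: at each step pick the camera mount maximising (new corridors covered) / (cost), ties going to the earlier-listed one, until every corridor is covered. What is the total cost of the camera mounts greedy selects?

19

Pick 1: K4 adds 6 new (Z14, Z1, Z3, Z2, Z10, Z11) at cost 5 (ratio 6/5).
Pick 2: K1 adds 4 new (Z13, Z7, Z9, Z6) at cost 6 (ratio 4/6).
Pick 3: K2 adds 1 new (Z8) at cost 8 (ratio 1/8).
Greedy total cost: 5 + 6 + 8 = 19. (The true optimum is 13, so greedy overshoots here.)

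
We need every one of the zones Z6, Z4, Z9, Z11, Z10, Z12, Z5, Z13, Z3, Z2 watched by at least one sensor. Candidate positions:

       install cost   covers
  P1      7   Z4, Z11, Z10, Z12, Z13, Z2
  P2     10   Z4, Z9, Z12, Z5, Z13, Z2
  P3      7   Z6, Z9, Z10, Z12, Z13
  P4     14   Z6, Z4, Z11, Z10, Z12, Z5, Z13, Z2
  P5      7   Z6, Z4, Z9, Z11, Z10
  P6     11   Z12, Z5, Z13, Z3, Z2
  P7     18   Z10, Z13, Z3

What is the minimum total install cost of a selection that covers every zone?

P5, P6 cover every zone at install cost 7 + 11 = 18.
Any cover uses at least 2 sensor positions; among all covering selections none totals below 18.

18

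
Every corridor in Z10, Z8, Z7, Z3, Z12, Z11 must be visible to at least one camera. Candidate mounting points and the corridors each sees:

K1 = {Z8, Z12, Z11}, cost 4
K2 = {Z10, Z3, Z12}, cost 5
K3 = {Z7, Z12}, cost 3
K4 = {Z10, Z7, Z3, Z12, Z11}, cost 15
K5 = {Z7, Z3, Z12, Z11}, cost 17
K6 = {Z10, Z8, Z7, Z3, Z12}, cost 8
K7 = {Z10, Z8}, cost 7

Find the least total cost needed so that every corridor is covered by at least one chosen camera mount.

K1, K6 cover every corridor at cost 4 + 8 = 12.
Any cover uses at least 2 camera mounts; among all covering selections none totals below 12.

12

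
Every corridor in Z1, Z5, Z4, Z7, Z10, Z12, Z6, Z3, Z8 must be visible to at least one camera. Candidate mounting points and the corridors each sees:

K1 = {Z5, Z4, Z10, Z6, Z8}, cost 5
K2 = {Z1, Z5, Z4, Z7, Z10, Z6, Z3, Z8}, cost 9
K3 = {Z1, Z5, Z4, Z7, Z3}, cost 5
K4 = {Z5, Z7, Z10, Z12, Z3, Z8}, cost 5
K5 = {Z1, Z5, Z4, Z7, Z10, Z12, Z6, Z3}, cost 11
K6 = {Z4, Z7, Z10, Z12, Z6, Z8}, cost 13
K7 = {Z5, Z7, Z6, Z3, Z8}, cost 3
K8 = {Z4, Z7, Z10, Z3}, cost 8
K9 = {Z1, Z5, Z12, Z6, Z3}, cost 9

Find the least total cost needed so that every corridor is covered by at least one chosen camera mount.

K3, K4, K7 cover every corridor at cost 5 + 5 + 3 = 13.
Any cover uses at least 2 camera mounts; among all covering selections none totals below 13.

13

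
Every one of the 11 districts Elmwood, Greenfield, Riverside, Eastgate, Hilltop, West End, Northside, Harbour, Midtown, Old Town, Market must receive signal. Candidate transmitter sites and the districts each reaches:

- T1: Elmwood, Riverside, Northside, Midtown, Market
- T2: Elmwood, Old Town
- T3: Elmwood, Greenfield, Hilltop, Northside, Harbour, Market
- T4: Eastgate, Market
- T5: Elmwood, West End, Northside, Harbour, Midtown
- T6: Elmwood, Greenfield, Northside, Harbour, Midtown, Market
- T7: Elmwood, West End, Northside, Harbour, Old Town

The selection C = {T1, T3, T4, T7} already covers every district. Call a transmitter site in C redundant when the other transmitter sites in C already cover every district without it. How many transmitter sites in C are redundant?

0

Drop T1: Riverside, Midtown uncovered — not redundant.
Drop T3: Greenfield, Hilltop uncovered — not redundant.
Drop T4: Eastgate uncovered — not redundant.
Drop T7: West End, Old Town uncovered — not redundant.
None of the transmitter sites in C is redundant.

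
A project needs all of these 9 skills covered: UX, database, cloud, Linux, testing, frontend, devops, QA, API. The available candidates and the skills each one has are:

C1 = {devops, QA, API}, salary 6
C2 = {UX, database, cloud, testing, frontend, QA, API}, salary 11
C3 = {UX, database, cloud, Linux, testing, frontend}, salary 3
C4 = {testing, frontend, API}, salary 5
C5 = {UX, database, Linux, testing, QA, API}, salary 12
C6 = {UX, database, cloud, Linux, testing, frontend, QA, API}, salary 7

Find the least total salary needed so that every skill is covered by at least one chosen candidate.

9

C1, C3 cover every skill at salary 6 + 3 = 9.
Any cover uses at least 2 candidates; among all covering selections none totals below 9.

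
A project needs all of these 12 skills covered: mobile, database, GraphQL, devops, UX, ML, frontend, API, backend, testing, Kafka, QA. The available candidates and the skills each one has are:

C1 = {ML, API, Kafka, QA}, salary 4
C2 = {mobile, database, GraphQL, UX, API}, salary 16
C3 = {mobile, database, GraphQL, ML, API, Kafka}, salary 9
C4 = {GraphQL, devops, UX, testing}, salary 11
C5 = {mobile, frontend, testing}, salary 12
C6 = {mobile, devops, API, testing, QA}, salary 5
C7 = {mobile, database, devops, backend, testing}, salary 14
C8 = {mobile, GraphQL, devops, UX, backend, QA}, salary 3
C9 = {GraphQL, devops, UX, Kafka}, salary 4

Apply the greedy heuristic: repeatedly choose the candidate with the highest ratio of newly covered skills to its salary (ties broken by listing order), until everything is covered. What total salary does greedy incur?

Pick 1: C8 adds 6 new (mobile, GraphQL, devops, UX, backend, QA) at salary 3 (ratio 6/3).
Pick 2: C1 adds 3 new (ML, API, Kafka) at salary 4 (ratio 3/4).
Pick 3: C6 adds 1 new (testing) at salary 5 (ratio 1/5).
Pick 4: C3 adds 1 new (database) at salary 9 (ratio 1/9).
Pick 5: C5 adds 1 new (frontend) at salary 12 (ratio 1/12).
Greedy total salary: 3 + 4 + 5 + 9 + 12 = 33. (The true optimum is 24, so greedy overshoots here.)

33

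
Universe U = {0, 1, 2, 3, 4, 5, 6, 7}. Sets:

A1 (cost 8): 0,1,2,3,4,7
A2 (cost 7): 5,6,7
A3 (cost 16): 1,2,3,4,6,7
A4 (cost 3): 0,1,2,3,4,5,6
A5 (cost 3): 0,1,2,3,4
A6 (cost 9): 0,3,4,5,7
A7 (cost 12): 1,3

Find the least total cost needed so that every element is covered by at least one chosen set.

10

A2, A4 cover every element at cost 7 + 3 = 10.
Any cover uses at least 2 sets; among all covering selections none totals below 10.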